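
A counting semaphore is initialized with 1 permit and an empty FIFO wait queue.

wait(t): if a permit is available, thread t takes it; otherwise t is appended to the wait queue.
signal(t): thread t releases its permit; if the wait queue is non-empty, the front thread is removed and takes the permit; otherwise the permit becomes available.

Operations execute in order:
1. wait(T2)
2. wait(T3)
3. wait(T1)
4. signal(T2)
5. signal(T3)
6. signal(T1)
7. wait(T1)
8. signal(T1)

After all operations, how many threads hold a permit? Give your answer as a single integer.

Step 1: wait(T2) -> count=0 queue=[] holders={T2}
Step 2: wait(T3) -> count=0 queue=[T3] holders={T2}
Step 3: wait(T1) -> count=0 queue=[T3,T1] holders={T2}
Step 4: signal(T2) -> count=0 queue=[T1] holders={T3}
Step 5: signal(T3) -> count=0 queue=[] holders={T1}
Step 6: signal(T1) -> count=1 queue=[] holders={none}
Step 7: wait(T1) -> count=0 queue=[] holders={T1}
Step 8: signal(T1) -> count=1 queue=[] holders={none}
Final holders: {none} -> 0 thread(s)

Answer: 0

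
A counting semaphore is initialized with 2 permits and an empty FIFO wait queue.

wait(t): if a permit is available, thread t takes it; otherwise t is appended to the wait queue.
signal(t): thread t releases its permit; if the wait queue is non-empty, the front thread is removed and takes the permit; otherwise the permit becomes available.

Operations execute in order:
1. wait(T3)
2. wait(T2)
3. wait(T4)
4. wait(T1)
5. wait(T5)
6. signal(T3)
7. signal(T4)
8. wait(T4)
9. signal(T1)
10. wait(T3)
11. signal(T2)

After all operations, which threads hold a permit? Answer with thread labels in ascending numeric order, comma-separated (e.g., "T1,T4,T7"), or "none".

Answer: T4,T5

Derivation:
Step 1: wait(T3) -> count=1 queue=[] holders={T3}
Step 2: wait(T2) -> count=0 queue=[] holders={T2,T3}
Step 3: wait(T4) -> count=0 queue=[T4] holders={T2,T3}
Step 4: wait(T1) -> count=0 queue=[T4,T1] holders={T2,T3}
Step 5: wait(T5) -> count=0 queue=[T4,T1,T5] holders={T2,T3}
Step 6: signal(T3) -> count=0 queue=[T1,T5] holders={T2,T4}
Step 7: signal(T4) -> count=0 queue=[T5] holders={T1,T2}
Step 8: wait(T4) -> count=0 queue=[T5,T4] holders={T1,T2}
Step 9: signal(T1) -> count=0 queue=[T4] holders={T2,T5}
Step 10: wait(T3) -> count=0 queue=[T4,T3] holders={T2,T5}
Step 11: signal(T2) -> count=0 queue=[T3] holders={T4,T5}
Final holders: T4,T5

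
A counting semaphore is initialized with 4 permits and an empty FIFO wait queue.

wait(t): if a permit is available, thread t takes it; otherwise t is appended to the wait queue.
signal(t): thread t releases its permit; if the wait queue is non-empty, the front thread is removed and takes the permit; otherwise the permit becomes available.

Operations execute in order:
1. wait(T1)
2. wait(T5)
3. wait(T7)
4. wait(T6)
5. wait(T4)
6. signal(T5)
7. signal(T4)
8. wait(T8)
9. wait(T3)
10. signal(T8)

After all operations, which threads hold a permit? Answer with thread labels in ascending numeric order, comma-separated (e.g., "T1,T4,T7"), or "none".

Step 1: wait(T1) -> count=3 queue=[] holders={T1}
Step 2: wait(T5) -> count=2 queue=[] holders={T1,T5}
Step 3: wait(T7) -> count=1 queue=[] holders={T1,T5,T7}
Step 4: wait(T6) -> count=0 queue=[] holders={T1,T5,T6,T7}
Step 5: wait(T4) -> count=0 queue=[T4] holders={T1,T5,T6,T7}
Step 6: signal(T5) -> count=0 queue=[] holders={T1,T4,T6,T7}
Step 7: signal(T4) -> count=1 queue=[] holders={T1,T6,T7}
Step 8: wait(T8) -> count=0 queue=[] holders={T1,T6,T7,T8}
Step 9: wait(T3) -> count=0 queue=[T3] holders={T1,T6,T7,T8}
Step 10: signal(T8) -> count=0 queue=[] holders={T1,T3,T6,T7}
Final holders: T1,T3,T6,T7

Answer: T1,T3,T6,T7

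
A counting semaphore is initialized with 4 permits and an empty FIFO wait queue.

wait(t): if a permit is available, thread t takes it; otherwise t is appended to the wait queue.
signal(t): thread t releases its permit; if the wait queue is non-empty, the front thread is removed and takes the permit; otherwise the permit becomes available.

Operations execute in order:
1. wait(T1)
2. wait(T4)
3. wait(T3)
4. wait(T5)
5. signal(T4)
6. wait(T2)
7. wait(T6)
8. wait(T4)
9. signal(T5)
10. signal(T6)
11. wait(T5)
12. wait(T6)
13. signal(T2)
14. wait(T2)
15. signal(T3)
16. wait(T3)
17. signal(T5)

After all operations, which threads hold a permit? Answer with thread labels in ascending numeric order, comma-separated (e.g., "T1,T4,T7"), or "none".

Answer: T1,T2,T4,T6

Derivation:
Step 1: wait(T1) -> count=3 queue=[] holders={T1}
Step 2: wait(T4) -> count=2 queue=[] holders={T1,T4}
Step 3: wait(T3) -> count=1 queue=[] holders={T1,T3,T4}
Step 4: wait(T5) -> count=0 queue=[] holders={T1,T3,T4,T5}
Step 5: signal(T4) -> count=1 queue=[] holders={T1,T3,T5}
Step 6: wait(T2) -> count=0 queue=[] holders={T1,T2,T3,T5}
Step 7: wait(T6) -> count=0 queue=[T6] holders={T1,T2,T3,T5}
Step 8: wait(T4) -> count=0 queue=[T6,T4] holders={T1,T2,T3,T5}
Step 9: signal(T5) -> count=0 queue=[T4] holders={T1,T2,T3,T6}
Step 10: signal(T6) -> count=0 queue=[] holders={T1,T2,T3,T4}
Step 11: wait(T5) -> count=0 queue=[T5] holders={T1,T2,T3,T4}
Step 12: wait(T6) -> count=0 queue=[T5,T6] holders={T1,T2,T3,T4}
Step 13: signal(T2) -> count=0 queue=[T6] holders={T1,T3,T4,T5}
Step 14: wait(T2) -> count=0 queue=[T6,T2] holders={T1,T3,T4,T5}
Step 15: signal(T3) -> count=0 queue=[T2] holders={T1,T4,T5,T6}
Step 16: wait(T3) -> count=0 queue=[T2,T3] holders={T1,T4,T5,T6}
Step 17: signal(T5) -> count=0 queue=[T3] holders={T1,T2,T4,T6}
Final holders: T1,T2,T4,T6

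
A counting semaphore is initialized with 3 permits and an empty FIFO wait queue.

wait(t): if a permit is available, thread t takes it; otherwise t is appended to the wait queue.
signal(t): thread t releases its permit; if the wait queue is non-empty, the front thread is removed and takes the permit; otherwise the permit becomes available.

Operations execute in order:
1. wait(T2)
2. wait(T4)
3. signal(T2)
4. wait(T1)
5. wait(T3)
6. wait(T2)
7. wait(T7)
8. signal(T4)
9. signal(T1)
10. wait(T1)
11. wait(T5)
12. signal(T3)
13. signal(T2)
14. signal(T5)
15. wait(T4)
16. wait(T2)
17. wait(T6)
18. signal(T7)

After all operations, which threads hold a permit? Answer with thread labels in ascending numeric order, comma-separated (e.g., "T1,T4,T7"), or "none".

Step 1: wait(T2) -> count=2 queue=[] holders={T2}
Step 2: wait(T4) -> count=1 queue=[] holders={T2,T4}
Step 3: signal(T2) -> count=2 queue=[] holders={T4}
Step 4: wait(T1) -> count=1 queue=[] holders={T1,T4}
Step 5: wait(T3) -> count=0 queue=[] holders={T1,T3,T4}
Step 6: wait(T2) -> count=0 queue=[T2] holders={T1,T3,T4}
Step 7: wait(T7) -> count=0 queue=[T2,T7] holders={T1,T3,T4}
Step 8: signal(T4) -> count=0 queue=[T7] holders={T1,T2,T3}
Step 9: signal(T1) -> count=0 queue=[] holders={T2,T3,T7}
Step 10: wait(T1) -> count=0 queue=[T1] holders={T2,T3,T7}
Step 11: wait(T5) -> count=0 queue=[T1,T5] holders={T2,T3,T7}
Step 12: signal(T3) -> count=0 queue=[T5] holders={T1,T2,T7}
Step 13: signal(T2) -> count=0 queue=[] holders={T1,T5,T7}
Step 14: signal(T5) -> count=1 queue=[] holders={T1,T7}
Step 15: wait(T4) -> count=0 queue=[] holders={T1,T4,T7}
Step 16: wait(T2) -> count=0 queue=[T2] holders={T1,T4,T7}
Step 17: wait(T6) -> count=0 queue=[T2,T6] holders={T1,T4,T7}
Step 18: signal(T7) -> count=0 queue=[T6] holders={T1,T2,T4}
Final holders: T1,T2,T4

Answer: T1,T2,T4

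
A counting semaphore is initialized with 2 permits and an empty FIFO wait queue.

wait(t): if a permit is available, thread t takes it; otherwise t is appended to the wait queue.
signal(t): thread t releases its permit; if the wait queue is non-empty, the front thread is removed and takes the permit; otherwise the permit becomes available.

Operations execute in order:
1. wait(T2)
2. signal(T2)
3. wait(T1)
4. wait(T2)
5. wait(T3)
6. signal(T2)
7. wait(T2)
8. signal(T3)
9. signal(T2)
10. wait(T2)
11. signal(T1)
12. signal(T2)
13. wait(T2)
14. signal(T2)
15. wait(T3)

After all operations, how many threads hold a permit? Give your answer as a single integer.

Answer: 1

Derivation:
Step 1: wait(T2) -> count=1 queue=[] holders={T2}
Step 2: signal(T2) -> count=2 queue=[] holders={none}
Step 3: wait(T1) -> count=1 queue=[] holders={T1}
Step 4: wait(T2) -> count=0 queue=[] holders={T1,T2}
Step 5: wait(T3) -> count=0 queue=[T3] holders={T1,T2}
Step 6: signal(T2) -> count=0 queue=[] holders={T1,T3}
Step 7: wait(T2) -> count=0 queue=[T2] holders={T1,T3}
Step 8: signal(T3) -> count=0 queue=[] holders={T1,T2}
Step 9: signal(T2) -> count=1 queue=[] holders={T1}
Step 10: wait(T2) -> count=0 queue=[] holders={T1,T2}
Step 11: signal(T1) -> count=1 queue=[] holders={T2}
Step 12: signal(T2) -> count=2 queue=[] holders={none}
Step 13: wait(T2) -> count=1 queue=[] holders={T2}
Step 14: signal(T2) -> count=2 queue=[] holders={none}
Step 15: wait(T3) -> count=1 queue=[] holders={T3}
Final holders: {T3} -> 1 thread(s)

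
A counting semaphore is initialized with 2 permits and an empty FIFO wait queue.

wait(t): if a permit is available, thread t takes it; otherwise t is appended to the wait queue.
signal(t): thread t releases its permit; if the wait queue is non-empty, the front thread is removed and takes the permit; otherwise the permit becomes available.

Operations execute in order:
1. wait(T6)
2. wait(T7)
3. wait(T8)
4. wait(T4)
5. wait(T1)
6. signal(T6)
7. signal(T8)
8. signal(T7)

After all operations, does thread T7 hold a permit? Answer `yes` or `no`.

Step 1: wait(T6) -> count=1 queue=[] holders={T6}
Step 2: wait(T7) -> count=0 queue=[] holders={T6,T7}
Step 3: wait(T8) -> count=0 queue=[T8] holders={T6,T7}
Step 4: wait(T4) -> count=0 queue=[T8,T4] holders={T6,T7}
Step 5: wait(T1) -> count=0 queue=[T8,T4,T1] holders={T6,T7}
Step 6: signal(T6) -> count=0 queue=[T4,T1] holders={T7,T8}
Step 7: signal(T8) -> count=0 queue=[T1] holders={T4,T7}
Step 8: signal(T7) -> count=0 queue=[] holders={T1,T4}
Final holders: {T1,T4} -> T7 not in holders

Answer: no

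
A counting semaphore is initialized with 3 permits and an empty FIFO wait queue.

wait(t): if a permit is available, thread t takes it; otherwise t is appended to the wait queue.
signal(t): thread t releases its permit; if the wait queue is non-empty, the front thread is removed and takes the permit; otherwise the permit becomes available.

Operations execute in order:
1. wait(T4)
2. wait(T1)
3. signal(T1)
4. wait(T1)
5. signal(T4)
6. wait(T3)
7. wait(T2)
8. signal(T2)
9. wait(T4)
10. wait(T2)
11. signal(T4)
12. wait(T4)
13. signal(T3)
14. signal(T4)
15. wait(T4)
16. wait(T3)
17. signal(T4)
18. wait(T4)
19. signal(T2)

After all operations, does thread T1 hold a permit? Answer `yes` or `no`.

Answer: yes

Derivation:
Step 1: wait(T4) -> count=2 queue=[] holders={T4}
Step 2: wait(T1) -> count=1 queue=[] holders={T1,T4}
Step 3: signal(T1) -> count=2 queue=[] holders={T4}
Step 4: wait(T1) -> count=1 queue=[] holders={T1,T4}
Step 5: signal(T4) -> count=2 queue=[] holders={T1}
Step 6: wait(T3) -> count=1 queue=[] holders={T1,T3}
Step 7: wait(T2) -> count=0 queue=[] holders={T1,T2,T3}
Step 8: signal(T2) -> count=1 queue=[] holders={T1,T3}
Step 9: wait(T4) -> count=0 queue=[] holders={T1,T3,T4}
Step 10: wait(T2) -> count=0 queue=[T2] holders={T1,T3,T4}
Step 11: signal(T4) -> count=0 queue=[] holders={T1,T2,T3}
Step 12: wait(T4) -> count=0 queue=[T4] holders={T1,T2,T3}
Step 13: signal(T3) -> count=0 queue=[] holders={T1,T2,T4}
Step 14: signal(T4) -> count=1 queue=[] holders={T1,T2}
Step 15: wait(T4) -> count=0 queue=[] holders={T1,T2,T4}
Step 16: wait(T3) -> count=0 queue=[T3] holders={T1,T2,T4}
Step 17: signal(T4) -> count=0 queue=[] holders={T1,T2,T3}
Step 18: wait(T4) -> count=0 queue=[T4] holders={T1,T2,T3}
Step 19: signal(T2) -> count=0 queue=[] holders={T1,T3,T4}
Final holders: {T1,T3,T4} -> T1 in holders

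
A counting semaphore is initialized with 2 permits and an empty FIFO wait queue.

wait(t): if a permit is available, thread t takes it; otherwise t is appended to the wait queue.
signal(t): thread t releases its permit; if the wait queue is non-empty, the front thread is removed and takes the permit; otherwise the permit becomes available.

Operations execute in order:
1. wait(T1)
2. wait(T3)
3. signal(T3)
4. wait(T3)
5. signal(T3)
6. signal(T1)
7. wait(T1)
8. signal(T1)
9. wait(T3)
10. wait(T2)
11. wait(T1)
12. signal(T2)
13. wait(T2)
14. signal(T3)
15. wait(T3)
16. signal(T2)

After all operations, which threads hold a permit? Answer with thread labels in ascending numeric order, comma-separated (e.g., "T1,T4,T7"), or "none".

Step 1: wait(T1) -> count=1 queue=[] holders={T1}
Step 2: wait(T3) -> count=0 queue=[] holders={T1,T3}
Step 3: signal(T3) -> count=1 queue=[] holders={T1}
Step 4: wait(T3) -> count=0 queue=[] holders={T1,T3}
Step 5: signal(T3) -> count=1 queue=[] holders={T1}
Step 6: signal(T1) -> count=2 queue=[] holders={none}
Step 7: wait(T1) -> count=1 queue=[] holders={T1}
Step 8: signal(T1) -> count=2 queue=[] holders={none}
Step 9: wait(T3) -> count=1 queue=[] holders={T3}
Step 10: wait(T2) -> count=0 queue=[] holders={T2,T3}
Step 11: wait(T1) -> count=0 queue=[T1] holders={T2,T3}
Step 12: signal(T2) -> count=0 queue=[] holders={T1,T3}
Step 13: wait(T2) -> count=0 queue=[T2] holders={T1,T3}
Step 14: signal(T3) -> count=0 queue=[] holders={T1,T2}
Step 15: wait(T3) -> count=0 queue=[T3] holders={T1,T2}
Step 16: signal(T2) -> count=0 queue=[] holders={T1,T3}
Final holders: T1,T3

Answer: T1,T3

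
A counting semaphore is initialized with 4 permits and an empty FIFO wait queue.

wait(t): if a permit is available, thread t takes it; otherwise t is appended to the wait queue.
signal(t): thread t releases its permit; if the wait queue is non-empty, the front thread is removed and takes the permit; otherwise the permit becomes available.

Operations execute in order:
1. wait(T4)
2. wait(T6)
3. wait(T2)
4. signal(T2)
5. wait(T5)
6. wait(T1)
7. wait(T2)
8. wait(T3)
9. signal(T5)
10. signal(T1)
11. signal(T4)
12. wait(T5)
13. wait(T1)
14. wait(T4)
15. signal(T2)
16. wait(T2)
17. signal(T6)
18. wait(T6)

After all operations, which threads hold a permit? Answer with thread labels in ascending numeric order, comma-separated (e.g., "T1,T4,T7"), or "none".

Answer: T1,T3,T4,T5

Derivation:
Step 1: wait(T4) -> count=3 queue=[] holders={T4}
Step 2: wait(T6) -> count=2 queue=[] holders={T4,T6}
Step 3: wait(T2) -> count=1 queue=[] holders={T2,T4,T6}
Step 4: signal(T2) -> count=2 queue=[] holders={T4,T6}
Step 5: wait(T5) -> count=1 queue=[] holders={T4,T5,T6}
Step 6: wait(T1) -> count=0 queue=[] holders={T1,T4,T5,T6}
Step 7: wait(T2) -> count=0 queue=[T2] holders={T1,T4,T5,T6}
Step 8: wait(T3) -> count=0 queue=[T2,T3] holders={T1,T4,T5,T6}
Step 9: signal(T5) -> count=0 queue=[T3] holders={T1,T2,T4,T6}
Step 10: signal(T1) -> count=0 queue=[] holders={T2,T3,T4,T6}
Step 11: signal(T4) -> count=1 queue=[] holders={T2,T3,T6}
Step 12: wait(T5) -> count=0 queue=[] holders={T2,T3,T5,T6}
Step 13: wait(T1) -> count=0 queue=[T1] holders={T2,T3,T5,T6}
Step 14: wait(T4) -> count=0 queue=[T1,T4] holders={T2,T3,T5,T6}
Step 15: signal(T2) -> count=0 queue=[T4] holders={T1,T3,T5,T6}
Step 16: wait(T2) -> count=0 queue=[T4,T2] holders={T1,T3,T5,T6}
Step 17: signal(T6) -> count=0 queue=[T2] holders={T1,T3,T4,T5}
Step 18: wait(T6) -> count=0 queue=[T2,T6] holders={T1,T3,T4,T5}
Final holders: T1,T3,T4,T5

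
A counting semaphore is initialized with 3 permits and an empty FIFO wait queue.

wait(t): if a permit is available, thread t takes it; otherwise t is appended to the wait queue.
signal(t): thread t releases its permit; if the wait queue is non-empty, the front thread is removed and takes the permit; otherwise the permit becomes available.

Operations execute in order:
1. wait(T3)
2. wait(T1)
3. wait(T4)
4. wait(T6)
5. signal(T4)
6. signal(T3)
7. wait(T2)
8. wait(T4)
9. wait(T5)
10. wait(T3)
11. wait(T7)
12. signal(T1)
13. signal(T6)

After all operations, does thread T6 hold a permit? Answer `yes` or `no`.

Answer: no

Derivation:
Step 1: wait(T3) -> count=2 queue=[] holders={T3}
Step 2: wait(T1) -> count=1 queue=[] holders={T1,T3}
Step 3: wait(T4) -> count=0 queue=[] holders={T1,T3,T4}
Step 4: wait(T6) -> count=0 queue=[T6] holders={T1,T3,T4}
Step 5: signal(T4) -> count=0 queue=[] holders={T1,T3,T6}
Step 6: signal(T3) -> count=1 queue=[] holders={T1,T6}
Step 7: wait(T2) -> count=0 queue=[] holders={T1,T2,T6}
Step 8: wait(T4) -> count=0 queue=[T4] holders={T1,T2,T6}
Step 9: wait(T5) -> count=0 queue=[T4,T5] holders={T1,T2,T6}
Step 10: wait(T3) -> count=0 queue=[T4,T5,T3] holders={T1,T2,T6}
Step 11: wait(T7) -> count=0 queue=[T4,T5,T3,T7] holders={T1,T2,T6}
Step 12: signal(T1) -> count=0 queue=[T5,T3,T7] holders={T2,T4,T6}
Step 13: signal(T6) -> count=0 queue=[T3,T7] holders={T2,T4,T5}
Final holders: {T2,T4,T5} -> T6 not in holders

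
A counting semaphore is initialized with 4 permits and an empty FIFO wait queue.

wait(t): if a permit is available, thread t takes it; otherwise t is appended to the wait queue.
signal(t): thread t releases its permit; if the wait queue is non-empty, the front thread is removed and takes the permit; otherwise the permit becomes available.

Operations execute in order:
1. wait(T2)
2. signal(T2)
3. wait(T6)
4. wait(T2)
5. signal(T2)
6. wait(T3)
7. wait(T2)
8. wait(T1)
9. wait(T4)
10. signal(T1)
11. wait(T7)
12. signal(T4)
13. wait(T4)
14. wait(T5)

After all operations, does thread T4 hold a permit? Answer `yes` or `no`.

Step 1: wait(T2) -> count=3 queue=[] holders={T2}
Step 2: signal(T2) -> count=4 queue=[] holders={none}
Step 3: wait(T6) -> count=3 queue=[] holders={T6}
Step 4: wait(T2) -> count=2 queue=[] holders={T2,T6}
Step 5: signal(T2) -> count=3 queue=[] holders={T6}
Step 6: wait(T3) -> count=2 queue=[] holders={T3,T6}
Step 7: wait(T2) -> count=1 queue=[] holders={T2,T3,T6}
Step 8: wait(T1) -> count=0 queue=[] holders={T1,T2,T3,T6}
Step 9: wait(T4) -> count=0 queue=[T4] holders={T1,T2,T3,T6}
Step 10: signal(T1) -> count=0 queue=[] holders={T2,T3,T4,T6}
Step 11: wait(T7) -> count=0 queue=[T7] holders={T2,T3,T4,T6}
Step 12: signal(T4) -> count=0 queue=[] holders={T2,T3,T6,T7}
Step 13: wait(T4) -> count=0 queue=[T4] holders={T2,T3,T6,T7}
Step 14: wait(T5) -> count=0 queue=[T4,T5] holders={T2,T3,T6,T7}
Final holders: {T2,T3,T6,T7} -> T4 not in holders

Answer: no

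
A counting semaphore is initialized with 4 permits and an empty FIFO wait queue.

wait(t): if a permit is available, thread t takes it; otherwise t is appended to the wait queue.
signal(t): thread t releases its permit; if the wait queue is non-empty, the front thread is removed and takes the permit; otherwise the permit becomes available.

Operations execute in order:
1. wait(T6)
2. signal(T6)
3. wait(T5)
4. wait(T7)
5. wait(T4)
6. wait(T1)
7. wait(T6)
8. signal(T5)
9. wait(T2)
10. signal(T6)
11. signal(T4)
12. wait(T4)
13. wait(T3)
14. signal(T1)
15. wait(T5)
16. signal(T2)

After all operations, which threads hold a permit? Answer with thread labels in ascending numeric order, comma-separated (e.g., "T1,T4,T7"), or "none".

Step 1: wait(T6) -> count=3 queue=[] holders={T6}
Step 2: signal(T6) -> count=4 queue=[] holders={none}
Step 3: wait(T5) -> count=3 queue=[] holders={T5}
Step 4: wait(T7) -> count=2 queue=[] holders={T5,T7}
Step 5: wait(T4) -> count=1 queue=[] holders={T4,T5,T7}
Step 6: wait(T1) -> count=0 queue=[] holders={T1,T4,T5,T7}
Step 7: wait(T6) -> count=0 queue=[T6] holders={T1,T4,T5,T7}
Step 8: signal(T5) -> count=0 queue=[] holders={T1,T4,T6,T7}
Step 9: wait(T2) -> count=0 queue=[T2] holders={T1,T4,T6,T7}
Step 10: signal(T6) -> count=0 queue=[] holders={T1,T2,T4,T7}
Step 11: signal(T4) -> count=1 queue=[] holders={T1,T2,T7}
Step 12: wait(T4) -> count=0 queue=[] holders={T1,T2,T4,T7}
Step 13: wait(T3) -> count=0 queue=[T3] holders={T1,T2,T4,T7}
Step 14: signal(T1) -> count=0 queue=[] holders={T2,T3,T4,T7}
Step 15: wait(T5) -> count=0 queue=[T5] holders={T2,T3,T4,T7}
Step 16: signal(T2) -> count=0 queue=[] holders={T3,T4,T5,T7}
Final holders: T3,T4,T5,T7

Answer: T3,T4,T5,T7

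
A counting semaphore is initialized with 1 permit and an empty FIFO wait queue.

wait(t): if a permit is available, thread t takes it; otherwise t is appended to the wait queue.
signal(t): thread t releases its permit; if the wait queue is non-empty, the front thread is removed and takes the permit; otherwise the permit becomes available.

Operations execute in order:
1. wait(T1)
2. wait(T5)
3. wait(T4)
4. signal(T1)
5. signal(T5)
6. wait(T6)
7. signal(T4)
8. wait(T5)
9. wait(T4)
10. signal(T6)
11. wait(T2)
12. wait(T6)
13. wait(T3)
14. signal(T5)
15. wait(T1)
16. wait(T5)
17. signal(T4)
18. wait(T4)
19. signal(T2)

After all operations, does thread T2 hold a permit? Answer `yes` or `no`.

Answer: no

Derivation:
Step 1: wait(T1) -> count=0 queue=[] holders={T1}
Step 2: wait(T5) -> count=0 queue=[T5] holders={T1}
Step 3: wait(T4) -> count=0 queue=[T5,T4] holders={T1}
Step 4: signal(T1) -> count=0 queue=[T4] holders={T5}
Step 5: signal(T5) -> count=0 queue=[] holders={T4}
Step 6: wait(T6) -> count=0 queue=[T6] holders={T4}
Step 7: signal(T4) -> count=0 queue=[] holders={T6}
Step 8: wait(T5) -> count=0 queue=[T5] holders={T6}
Step 9: wait(T4) -> count=0 queue=[T5,T4] holders={T6}
Step 10: signal(T6) -> count=0 queue=[T4] holders={T5}
Step 11: wait(T2) -> count=0 queue=[T4,T2] holders={T5}
Step 12: wait(T6) -> count=0 queue=[T4,T2,T6] holders={T5}
Step 13: wait(T3) -> count=0 queue=[T4,T2,T6,T3] holders={T5}
Step 14: signal(T5) -> count=0 queue=[T2,T6,T3] holders={T4}
Step 15: wait(T1) -> count=0 queue=[T2,T6,T3,T1] holders={T4}
Step 16: wait(T5) -> count=0 queue=[T2,T6,T3,T1,T5] holders={T4}
Step 17: signal(T4) -> count=0 queue=[T6,T3,T1,T5] holders={T2}
Step 18: wait(T4) -> count=0 queue=[T6,T3,T1,T5,T4] holders={T2}
Step 19: signal(T2) -> count=0 queue=[T3,T1,T5,T4] holders={T6}
Final holders: {T6} -> T2 not in holders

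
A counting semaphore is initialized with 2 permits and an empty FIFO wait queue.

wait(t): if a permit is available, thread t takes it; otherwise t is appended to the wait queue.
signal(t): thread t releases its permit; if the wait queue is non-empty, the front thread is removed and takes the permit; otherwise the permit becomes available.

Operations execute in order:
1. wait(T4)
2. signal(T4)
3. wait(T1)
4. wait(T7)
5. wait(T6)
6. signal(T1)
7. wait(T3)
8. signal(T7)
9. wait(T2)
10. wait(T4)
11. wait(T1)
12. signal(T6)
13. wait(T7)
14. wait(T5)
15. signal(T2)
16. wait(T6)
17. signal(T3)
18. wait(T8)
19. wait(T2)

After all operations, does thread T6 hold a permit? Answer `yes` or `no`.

Answer: no

Derivation:
Step 1: wait(T4) -> count=1 queue=[] holders={T4}
Step 2: signal(T4) -> count=2 queue=[] holders={none}
Step 3: wait(T1) -> count=1 queue=[] holders={T1}
Step 4: wait(T7) -> count=0 queue=[] holders={T1,T7}
Step 5: wait(T6) -> count=0 queue=[T6] holders={T1,T7}
Step 6: signal(T1) -> count=0 queue=[] holders={T6,T7}
Step 7: wait(T3) -> count=0 queue=[T3] holders={T6,T7}
Step 8: signal(T7) -> count=0 queue=[] holders={T3,T6}
Step 9: wait(T2) -> count=0 queue=[T2] holders={T3,T6}
Step 10: wait(T4) -> count=0 queue=[T2,T4] holders={T3,T6}
Step 11: wait(T1) -> count=0 queue=[T2,T4,T1] holders={T3,T6}
Step 12: signal(T6) -> count=0 queue=[T4,T1] holders={T2,T3}
Step 13: wait(T7) -> count=0 queue=[T4,T1,T7] holders={T2,T3}
Step 14: wait(T5) -> count=0 queue=[T4,T1,T7,T5] holders={T2,T3}
Step 15: signal(T2) -> count=0 queue=[T1,T7,T5] holders={T3,T4}
Step 16: wait(T6) -> count=0 queue=[T1,T7,T5,T6] holders={T3,T4}
Step 17: signal(T3) -> count=0 queue=[T7,T5,T6] holders={T1,T4}
Step 18: wait(T8) -> count=0 queue=[T7,T5,T6,T8] holders={T1,T4}
Step 19: wait(T2) -> count=0 queue=[T7,T5,T6,T8,T2] holders={T1,T4}
Final holders: {T1,T4} -> T6 not in holders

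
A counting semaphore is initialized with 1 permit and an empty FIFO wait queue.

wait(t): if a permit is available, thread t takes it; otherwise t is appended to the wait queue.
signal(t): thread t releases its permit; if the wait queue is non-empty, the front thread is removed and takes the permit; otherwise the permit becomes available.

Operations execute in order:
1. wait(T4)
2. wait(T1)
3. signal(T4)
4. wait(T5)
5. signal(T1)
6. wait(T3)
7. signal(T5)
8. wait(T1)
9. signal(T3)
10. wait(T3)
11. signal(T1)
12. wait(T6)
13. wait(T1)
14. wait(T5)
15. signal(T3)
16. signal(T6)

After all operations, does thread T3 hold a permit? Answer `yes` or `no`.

Answer: no

Derivation:
Step 1: wait(T4) -> count=0 queue=[] holders={T4}
Step 2: wait(T1) -> count=0 queue=[T1] holders={T4}
Step 3: signal(T4) -> count=0 queue=[] holders={T1}
Step 4: wait(T5) -> count=0 queue=[T5] holders={T1}
Step 5: signal(T1) -> count=0 queue=[] holders={T5}
Step 6: wait(T3) -> count=0 queue=[T3] holders={T5}
Step 7: signal(T5) -> count=0 queue=[] holders={T3}
Step 8: wait(T1) -> count=0 queue=[T1] holders={T3}
Step 9: signal(T3) -> count=0 queue=[] holders={T1}
Step 10: wait(T3) -> count=0 queue=[T3] holders={T1}
Step 11: signal(T1) -> count=0 queue=[] holders={T3}
Step 12: wait(T6) -> count=0 queue=[T6] holders={T3}
Step 13: wait(T1) -> count=0 queue=[T6,T1] holders={T3}
Step 14: wait(T5) -> count=0 queue=[T6,T1,T5] holders={T3}
Step 15: signal(T3) -> count=0 queue=[T1,T5] holders={T6}
Step 16: signal(T6) -> count=0 queue=[T5] holders={T1}
Final holders: {T1} -> T3 not in holders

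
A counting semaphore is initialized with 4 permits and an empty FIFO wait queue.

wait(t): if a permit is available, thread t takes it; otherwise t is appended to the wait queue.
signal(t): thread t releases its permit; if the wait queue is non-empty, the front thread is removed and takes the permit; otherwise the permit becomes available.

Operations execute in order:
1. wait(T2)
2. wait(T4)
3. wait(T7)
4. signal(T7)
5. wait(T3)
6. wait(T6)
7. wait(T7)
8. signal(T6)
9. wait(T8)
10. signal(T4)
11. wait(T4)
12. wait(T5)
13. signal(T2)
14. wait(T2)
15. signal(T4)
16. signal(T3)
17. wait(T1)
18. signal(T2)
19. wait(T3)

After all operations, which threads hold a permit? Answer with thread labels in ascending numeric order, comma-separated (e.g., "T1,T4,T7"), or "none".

Step 1: wait(T2) -> count=3 queue=[] holders={T2}
Step 2: wait(T4) -> count=2 queue=[] holders={T2,T4}
Step 3: wait(T7) -> count=1 queue=[] holders={T2,T4,T7}
Step 4: signal(T7) -> count=2 queue=[] holders={T2,T4}
Step 5: wait(T3) -> count=1 queue=[] holders={T2,T3,T4}
Step 6: wait(T6) -> count=0 queue=[] holders={T2,T3,T4,T6}
Step 7: wait(T7) -> count=0 queue=[T7] holders={T2,T3,T4,T6}
Step 8: signal(T6) -> count=0 queue=[] holders={T2,T3,T4,T7}
Step 9: wait(T8) -> count=0 queue=[T8] holders={T2,T3,T4,T7}
Step 10: signal(T4) -> count=0 queue=[] holders={T2,T3,T7,T8}
Step 11: wait(T4) -> count=0 queue=[T4] holders={T2,T3,T7,T8}
Step 12: wait(T5) -> count=0 queue=[T4,T5] holders={T2,T3,T7,T8}
Step 13: signal(T2) -> count=0 queue=[T5] holders={T3,T4,T7,T8}
Step 14: wait(T2) -> count=0 queue=[T5,T2] holders={T3,T4,T7,T8}
Step 15: signal(T4) -> count=0 queue=[T2] holders={T3,T5,T7,T8}
Step 16: signal(T3) -> count=0 queue=[] holders={T2,T5,T7,T8}
Step 17: wait(T1) -> count=0 queue=[T1] holders={T2,T5,T7,T8}
Step 18: signal(T2) -> count=0 queue=[] holders={T1,T5,T7,T8}
Step 19: wait(T3) -> count=0 queue=[T3] holders={T1,T5,T7,T8}
Final holders: T1,T5,T7,T8

Answer: T1,T5,T7,T8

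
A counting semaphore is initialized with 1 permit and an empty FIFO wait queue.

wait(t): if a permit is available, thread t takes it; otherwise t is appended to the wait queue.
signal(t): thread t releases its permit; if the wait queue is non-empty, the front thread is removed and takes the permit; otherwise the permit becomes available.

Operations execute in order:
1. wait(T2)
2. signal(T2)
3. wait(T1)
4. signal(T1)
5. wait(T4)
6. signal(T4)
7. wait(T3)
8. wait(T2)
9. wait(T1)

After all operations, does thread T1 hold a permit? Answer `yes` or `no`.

Answer: no

Derivation:
Step 1: wait(T2) -> count=0 queue=[] holders={T2}
Step 2: signal(T2) -> count=1 queue=[] holders={none}
Step 3: wait(T1) -> count=0 queue=[] holders={T1}
Step 4: signal(T1) -> count=1 queue=[] holders={none}
Step 5: wait(T4) -> count=0 queue=[] holders={T4}
Step 6: signal(T4) -> count=1 queue=[] holders={none}
Step 7: wait(T3) -> count=0 queue=[] holders={T3}
Step 8: wait(T2) -> count=0 queue=[T2] holders={T3}
Step 9: wait(T1) -> count=0 queue=[T2,T1] holders={T3}
Final holders: {T3} -> T1 not in holders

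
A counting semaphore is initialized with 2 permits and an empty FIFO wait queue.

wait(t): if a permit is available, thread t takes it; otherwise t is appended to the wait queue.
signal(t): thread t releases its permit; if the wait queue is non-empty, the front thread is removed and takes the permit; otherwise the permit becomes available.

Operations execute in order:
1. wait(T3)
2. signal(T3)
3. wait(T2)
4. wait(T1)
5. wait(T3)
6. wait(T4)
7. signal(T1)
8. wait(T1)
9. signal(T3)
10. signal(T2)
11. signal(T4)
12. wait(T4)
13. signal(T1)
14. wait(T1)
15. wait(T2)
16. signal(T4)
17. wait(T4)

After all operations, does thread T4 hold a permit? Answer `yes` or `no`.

Answer: no

Derivation:
Step 1: wait(T3) -> count=1 queue=[] holders={T3}
Step 2: signal(T3) -> count=2 queue=[] holders={none}
Step 3: wait(T2) -> count=1 queue=[] holders={T2}
Step 4: wait(T1) -> count=0 queue=[] holders={T1,T2}
Step 5: wait(T3) -> count=0 queue=[T3] holders={T1,T2}
Step 6: wait(T4) -> count=0 queue=[T3,T4] holders={T1,T2}
Step 7: signal(T1) -> count=0 queue=[T4] holders={T2,T3}
Step 8: wait(T1) -> count=0 queue=[T4,T1] holders={T2,T3}
Step 9: signal(T3) -> count=0 queue=[T1] holders={T2,T4}
Step 10: signal(T2) -> count=0 queue=[] holders={T1,T4}
Step 11: signal(T4) -> count=1 queue=[] holders={T1}
Step 12: wait(T4) -> count=0 queue=[] holders={T1,T4}
Step 13: signal(T1) -> count=1 queue=[] holders={T4}
Step 14: wait(T1) -> count=0 queue=[] holders={T1,T4}
Step 15: wait(T2) -> count=0 queue=[T2] holders={T1,T4}
Step 16: signal(T4) -> count=0 queue=[] holders={T1,T2}
Step 17: wait(T4) -> count=0 queue=[T4] holders={T1,T2}
Final holders: {T1,T2} -> T4 not in holders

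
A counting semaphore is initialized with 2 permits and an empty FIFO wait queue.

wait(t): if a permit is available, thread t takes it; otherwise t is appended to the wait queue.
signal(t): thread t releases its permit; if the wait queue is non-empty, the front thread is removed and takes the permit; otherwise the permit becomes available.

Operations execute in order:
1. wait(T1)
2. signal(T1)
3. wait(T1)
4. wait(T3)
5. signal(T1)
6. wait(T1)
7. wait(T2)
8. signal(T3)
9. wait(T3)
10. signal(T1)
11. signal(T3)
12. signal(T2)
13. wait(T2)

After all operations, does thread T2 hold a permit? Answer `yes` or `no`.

Step 1: wait(T1) -> count=1 queue=[] holders={T1}
Step 2: signal(T1) -> count=2 queue=[] holders={none}
Step 3: wait(T1) -> count=1 queue=[] holders={T1}
Step 4: wait(T3) -> count=0 queue=[] holders={T1,T3}
Step 5: signal(T1) -> count=1 queue=[] holders={T3}
Step 6: wait(T1) -> count=0 queue=[] holders={T1,T3}
Step 7: wait(T2) -> count=0 queue=[T2] holders={T1,T3}
Step 8: signal(T3) -> count=0 queue=[] holders={T1,T2}
Step 9: wait(T3) -> count=0 queue=[T3] holders={T1,T2}
Step 10: signal(T1) -> count=0 queue=[] holders={T2,T3}
Step 11: signal(T3) -> count=1 queue=[] holders={T2}
Step 12: signal(T2) -> count=2 queue=[] holders={none}
Step 13: wait(T2) -> count=1 queue=[] holders={T2}
Final holders: {T2} -> T2 in holders

Answer: yes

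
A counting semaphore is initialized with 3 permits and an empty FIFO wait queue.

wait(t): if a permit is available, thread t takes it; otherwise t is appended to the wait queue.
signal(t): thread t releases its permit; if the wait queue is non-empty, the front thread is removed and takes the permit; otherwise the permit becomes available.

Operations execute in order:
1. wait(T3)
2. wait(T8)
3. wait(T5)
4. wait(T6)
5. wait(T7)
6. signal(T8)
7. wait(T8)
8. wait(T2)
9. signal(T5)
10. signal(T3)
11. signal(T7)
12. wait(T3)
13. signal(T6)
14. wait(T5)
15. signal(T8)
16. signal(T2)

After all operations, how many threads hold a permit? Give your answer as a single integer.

Step 1: wait(T3) -> count=2 queue=[] holders={T3}
Step 2: wait(T8) -> count=1 queue=[] holders={T3,T8}
Step 3: wait(T5) -> count=0 queue=[] holders={T3,T5,T8}
Step 4: wait(T6) -> count=0 queue=[T6] holders={T3,T5,T8}
Step 5: wait(T7) -> count=0 queue=[T6,T7] holders={T3,T5,T8}
Step 6: signal(T8) -> count=0 queue=[T7] holders={T3,T5,T6}
Step 7: wait(T8) -> count=0 queue=[T7,T8] holders={T3,T5,T6}
Step 8: wait(T2) -> count=0 queue=[T7,T8,T2] holders={T3,T5,T6}
Step 9: signal(T5) -> count=0 queue=[T8,T2] holders={T3,T6,T7}
Step 10: signal(T3) -> count=0 queue=[T2] holders={T6,T7,T8}
Step 11: signal(T7) -> count=0 queue=[] holders={T2,T6,T8}
Step 12: wait(T3) -> count=0 queue=[T3] holders={T2,T6,T8}
Step 13: signal(T6) -> count=0 queue=[] holders={T2,T3,T8}
Step 14: wait(T5) -> count=0 queue=[T5] holders={T2,T3,T8}
Step 15: signal(T8) -> count=0 queue=[] holders={T2,T3,T5}
Step 16: signal(T2) -> count=1 queue=[] holders={T3,T5}
Final holders: {T3,T5} -> 2 thread(s)

Answer: 2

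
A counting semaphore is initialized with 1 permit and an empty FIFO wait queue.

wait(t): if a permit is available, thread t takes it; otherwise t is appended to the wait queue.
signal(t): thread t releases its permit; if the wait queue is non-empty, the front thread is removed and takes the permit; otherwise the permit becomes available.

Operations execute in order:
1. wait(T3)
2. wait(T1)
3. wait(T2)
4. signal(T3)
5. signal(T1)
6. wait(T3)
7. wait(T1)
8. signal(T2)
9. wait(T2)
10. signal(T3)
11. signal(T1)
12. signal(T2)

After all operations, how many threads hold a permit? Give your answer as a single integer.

Answer: 0

Derivation:
Step 1: wait(T3) -> count=0 queue=[] holders={T3}
Step 2: wait(T1) -> count=0 queue=[T1] holders={T3}
Step 3: wait(T2) -> count=0 queue=[T1,T2] holders={T3}
Step 4: signal(T3) -> count=0 queue=[T2] holders={T1}
Step 5: signal(T1) -> count=0 queue=[] holders={T2}
Step 6: wait(T3) -> count=0 queue=[T3] holders={T2}
Step 7: wait(T1) -> count=0 queue=[T3,T1] holders={T2}
Step 8: signal(T2) -> count=0 queue=[T1] holders={T3}
Step 9: wait(T2) -> count=0 queue=[T1,T2] holders={T3}
Step 10: signal(T3) -> count=0 queue=[T2] holders={T1}
Step 11: signal(T1) -> count=0 queue=[] holders={T2}
Step 12: signal(T2) -> count=1 queue=[] holders={none}
Final holders: {none} -> 0 thread(s)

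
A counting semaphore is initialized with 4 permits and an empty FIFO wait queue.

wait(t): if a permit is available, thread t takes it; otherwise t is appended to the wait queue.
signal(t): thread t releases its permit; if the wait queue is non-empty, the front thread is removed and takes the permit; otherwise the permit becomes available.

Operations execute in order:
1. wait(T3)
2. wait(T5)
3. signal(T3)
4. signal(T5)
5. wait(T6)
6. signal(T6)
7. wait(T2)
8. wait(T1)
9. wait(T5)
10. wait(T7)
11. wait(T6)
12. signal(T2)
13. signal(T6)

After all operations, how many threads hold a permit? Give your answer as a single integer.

Step 1: wait(T3) -> count=3 queue=[] holders={T3}
Step 2: wait(T5) -> count=2 queue=[] holders={T3,T5}
Step 3: signal(T3) -> count=3 queue=[] holders={T5}
Step 4: signal(T5) -> count=4 queue=[] holders={none}
Step 5: wait(T6) -> count=3 queue=[] holders={T6}
Step 6: signal(T6) -> count=4 queue=[] holders={none}
Step 7: wait(T2) -> count=3 queue=[] holders={T2}
Step 8: wait(T1) -> count=2 queue=[] holders={T1,T2}
Step 9: wait(T5) -> count=1 queue=[] holders={T1,T2,T5}
Step 10: wait(T7) -> count=0 queue=[] holders={T1,T2,T5,T7}
Step 11: wait(T6) -> count=0 queue=[T6] holders={T1,T2,T5,T7}
Step 12: signal(T2) -> count=0 queue=[] holders={T1,T5,T6,T7}
Step 13: signal(T6) -> count=1 queue=[] holders={T1,T5,T7}
Final holders: {T1,T5,T7} -> 3 thread(s)

Answer: 3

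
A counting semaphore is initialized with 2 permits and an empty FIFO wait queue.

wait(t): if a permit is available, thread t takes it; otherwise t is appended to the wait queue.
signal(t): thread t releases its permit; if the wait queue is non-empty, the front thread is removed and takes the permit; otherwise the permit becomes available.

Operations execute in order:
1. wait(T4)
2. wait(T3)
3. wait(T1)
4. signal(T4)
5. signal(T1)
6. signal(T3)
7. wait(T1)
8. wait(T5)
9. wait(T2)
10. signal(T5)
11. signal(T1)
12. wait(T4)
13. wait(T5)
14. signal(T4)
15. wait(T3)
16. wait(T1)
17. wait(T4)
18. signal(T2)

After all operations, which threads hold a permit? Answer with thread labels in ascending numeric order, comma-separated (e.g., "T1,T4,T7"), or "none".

Answer: T3,T5

Derivation:
Step 1: wait(T4) -> count=1 queue=[] holders={T4}
Step 2: wait(T3) -> count=0 queue=[] holders={T3,T4}
Step 3: wait(T1) -> count=0 queue=[T1] holders={T3,T4}
Step 4: signal(T4) -> count=0 queue=[] holders={T1,T3}
Step 5: signal(T1) -> count=1 queue=[] holders={T3}
Step 6: signal(T3) -> count=2 queue=[] holders={none}
Step 7: wait(T1) -> count=1 queue=[] holders={T1}
Step 8: wait(T5) -> count=0 queue=[] holders={T1,T5}
Step 9: wait(T2) -> count=0 queue=[T2] holders={T1,T5}
Step 10: signal(T5) -> count=0 queue=[] holders={T1,T2}
Step 11: signal(T1) -> count=1 queue=[] holders={T2}
Step 12: wait(T4) -> count=0 queue=[] holders={T2,T4}
Step 13: wait(T5) -> count=0 queue=[T5] holders={T2,T4}
Step 14: signal(T4) -> count=0 queue=[] holders={T2,T5}
Step 15: wait(T3) -> count=0 queue=[T3] holders={T2,T5}
Step 16: wait(T1) -> count=0 queue=[T3,T1] holders={T2,T5}
Step 17: wait(T4) -> count=0 queue=[T3,T1,T4] holders={T2,T5}
Step 18: signal(T2) -> count=0 queue=[T1,T4] holders={T3,T5}
Final holders: T3,T5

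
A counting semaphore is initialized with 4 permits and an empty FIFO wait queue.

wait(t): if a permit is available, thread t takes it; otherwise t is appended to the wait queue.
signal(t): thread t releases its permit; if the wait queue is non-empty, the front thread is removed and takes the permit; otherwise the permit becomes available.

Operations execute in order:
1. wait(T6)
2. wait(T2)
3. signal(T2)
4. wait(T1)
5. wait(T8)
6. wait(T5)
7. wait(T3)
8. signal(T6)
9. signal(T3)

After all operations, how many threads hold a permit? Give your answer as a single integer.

Step 1: wait(T6) -> count=3 queue=[] holders={T6}
Step 2: wait(T2) -> count=2 queue=[] holders={T2,T6}
Step 3: signal(T2) -> count=3 queue=[] holders={T6}
Step 4: wait(T1) -> count=2 queue=[] holders={T1,T6}
Step 5: wait(T8) -> count=1 queue=[] holders={T1,T6,T8}
Step 6: wait(T5) -> count=0 queue=[] holders={T1,T5,T6,T8}
Step 7: wait(T3) -> count=0 queue=[T3] holders={T1,T5,T6,T8}
Step 8: signal(T6) -> count=0 queue=[] holders={T1,T3,T5,T8}
Step 9: signal(T3) -> count=1 queue=[] holders={T1,T5,T8}
Final holders: {T1,T5,T8} -> 3 thread(s)

Answer: 3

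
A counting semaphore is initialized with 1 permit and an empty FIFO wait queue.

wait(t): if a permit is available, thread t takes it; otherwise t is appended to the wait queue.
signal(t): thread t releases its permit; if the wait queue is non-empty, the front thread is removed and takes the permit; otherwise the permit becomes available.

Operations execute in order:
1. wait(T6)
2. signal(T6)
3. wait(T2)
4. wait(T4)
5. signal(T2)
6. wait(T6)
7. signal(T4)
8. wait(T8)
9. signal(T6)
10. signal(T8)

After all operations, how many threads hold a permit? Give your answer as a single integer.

Step 1: wait(T6) -> count=0 queue=[] holders={T6}
Step 2: signal(T6) -> count=1 queue=[] holders={none}
Step 3: wait(T2) -> count=0 queue=[] holders={T2}
Step 4: wait(T4) -> count=0 queue=[T4] holders={T2}
Step 5: signal(T2) -> count=0 queue=[] holders={T4}
Step 6: wait(T6) -> count=0 queue=[T6] holders={T4}
Step 7: signal(T4) -> count=0 queue=[] holders={T6}
Step 8: wait(T8) -> count=0 queue=[T8] holders={T6}
Step 9: signal(T6) -> count=0 queue=[] holders={T8}
Step 10: signal(T8) -> count=1 queue=[] holders={none}
Final holders: {none} -> 0 thread(s)

Answer: 0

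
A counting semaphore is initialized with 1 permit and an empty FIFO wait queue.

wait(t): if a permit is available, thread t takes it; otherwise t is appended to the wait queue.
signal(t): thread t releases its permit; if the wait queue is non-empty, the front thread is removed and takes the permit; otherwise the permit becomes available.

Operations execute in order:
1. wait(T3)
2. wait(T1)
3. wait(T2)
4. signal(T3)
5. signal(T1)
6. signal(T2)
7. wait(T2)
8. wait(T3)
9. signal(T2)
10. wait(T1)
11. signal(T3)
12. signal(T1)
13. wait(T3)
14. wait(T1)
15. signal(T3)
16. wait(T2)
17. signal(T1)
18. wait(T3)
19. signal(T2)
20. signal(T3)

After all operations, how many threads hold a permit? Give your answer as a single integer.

Answer: 0

Derivation:
Step 1: wait(T3) -> count=0 queue=[] holders={T3}
Step 2: wait(T1) -> count=0 queue=[T1] holders={T3}
Step 3: wait(T2) -> count=0 queue=[T1,T2] holders={T3}
Step 4: signal(T3) -> count=0 queue=[T2] holders={T1}
Step 5: signal(T1) -> count=0 queue=[] holders={T2}
Step 6: signal(T2) -> count=1 queue=[] holders={none}
Step 7: wait(T2) -> count=0 queue=[] holders={T2}
Step 8: wait(T3) -> count=0 queue=[T3] holders={T2}
Step 9: signal(T2) -> count=0 queue=[] holders={T3}
Step 10: wait(T1) -> count=0 queue=[T1] holders={T3}
Step 11: signal(T3) -> count=0 queue=[] holders={T1}
Step 12: signal(T1) -> count=1 queue=[] holders={none}
Step 13: wait(T3) -> count=0 queue=[] holders={T3}
Step 14: wait(T1) -> count=0 queue=[T1] holders={T3}
Step 15: signal(T3) -> count=0 queue=[] holders={T1}
Step 16: wait(T2) -> count=0 queue=[T2] holders={T1}
Step 17: signal(T1) -> count=0 queue=[] holders={T2}
Step 18: wait(T3) -> count=0 queue=[T3] holders={T2}
Step 19: signal(T2) -> count=0 queue=[] holders={T3}
Step 20: signal(T3) -> count=1 queue=[] holders={none}
Final holders: {none} -> 0 thread(s)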